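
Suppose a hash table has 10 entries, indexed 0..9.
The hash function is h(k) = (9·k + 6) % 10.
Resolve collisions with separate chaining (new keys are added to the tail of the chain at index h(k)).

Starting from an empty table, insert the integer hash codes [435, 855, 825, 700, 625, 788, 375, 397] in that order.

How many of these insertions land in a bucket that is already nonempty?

435 → bucket 1
855 → bucket 1 (collision)
825 → bucket 1 (collision)
700 → bucket 6
625 → bucket 1 (collision)
788 → bucket 8
375 → bucket 1 (collision)
397 → bucket 9
Final buckets:
0: _
1: 435 -> 855 -> 825 -> 625 -> 375
2: _
3: _
4: _
5: _
6: 700
7: _
8: 788
9: 397

4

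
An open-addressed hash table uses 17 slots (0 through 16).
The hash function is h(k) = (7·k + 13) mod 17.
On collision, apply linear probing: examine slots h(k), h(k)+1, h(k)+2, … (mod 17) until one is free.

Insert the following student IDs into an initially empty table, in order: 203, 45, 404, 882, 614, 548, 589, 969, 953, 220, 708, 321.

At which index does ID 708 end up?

203: h=6 -> slot 6
45: h=5 -> slot 5
404: h=2 -> slot 2
882: h=16 -> slot 16
614: h=10 -> slot 10
548: h=7 -> slot 7
589: h=5, probe 5,6,7,8 -> slot 8
969: h=13 -> slot 13
953: h=3 -> slot 3
220: h=6, probe 6,7,8,9 -> slot 9
708: h=5, probe 5,6,7,8,9,10,11 -> slot 11
321: h=16, probe 16,0 -> slot 0
Table: [321, ., 404, 953, ., 45, 203, 548, 589, 220, 614, 708, ., 969, ., ., 882]

11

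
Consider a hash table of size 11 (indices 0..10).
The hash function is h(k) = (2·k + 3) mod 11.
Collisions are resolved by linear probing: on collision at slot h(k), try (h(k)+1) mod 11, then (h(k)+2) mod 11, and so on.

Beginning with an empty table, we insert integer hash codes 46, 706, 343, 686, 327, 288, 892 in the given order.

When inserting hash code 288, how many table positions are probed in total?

Insert 46: h=7, slot 7 empty -> index 7.
Insert 706: h=7, slot 7 occupied -> index 8.
Insert 343: h=7, slots 7,8 occupied -> index 9.
Insert 686: h=0, slot 0 empty -> index 0.
Insert 327: h=8, slots 8,9 occupied -> index 10.
Insert 288: h=7, slots 7,8,9,10,0 occupied -> index 1.
Insert 892: h=5, slot 5 empty -> index 5.
Table: [686, 288, _, _, _, 892, _, 46, 706, 343, 327]

6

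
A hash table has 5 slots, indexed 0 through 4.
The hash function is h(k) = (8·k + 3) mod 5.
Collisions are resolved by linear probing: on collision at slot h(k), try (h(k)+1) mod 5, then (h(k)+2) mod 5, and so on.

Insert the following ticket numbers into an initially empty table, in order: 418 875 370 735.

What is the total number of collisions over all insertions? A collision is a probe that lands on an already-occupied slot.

3

418 hashes to 2; slot 2 is free => place at 2.
875 hashes to 3; slot 3 is free => place at 3.
370 hashes to 3; 3 taken => place at 4.
735 hashes to 3; 3,4 taken => place at 0.
Table: [735, -, 418, 875, 370]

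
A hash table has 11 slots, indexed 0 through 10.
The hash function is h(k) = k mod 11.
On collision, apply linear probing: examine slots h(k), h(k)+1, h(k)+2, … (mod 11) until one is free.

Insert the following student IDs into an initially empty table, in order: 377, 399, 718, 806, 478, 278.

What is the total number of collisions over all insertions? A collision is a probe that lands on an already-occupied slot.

13

377 hashes to 3; slot 3 is free -> place at 3.
399 hashes to 3; 3 taken -> place at 4.
718 hashes to 3; 3,4 taken -> place at 5.
806 hashes to 3; 3,4,5 taken -> place at 6.
478 hashes to 5; 5,6 taken -> place at 7.
278 hashes to 3; 3,4,5,6,7 taken -> place at 8.
Table: [_, _, _, 377, 399, 718, 806, 478, 278, _, _]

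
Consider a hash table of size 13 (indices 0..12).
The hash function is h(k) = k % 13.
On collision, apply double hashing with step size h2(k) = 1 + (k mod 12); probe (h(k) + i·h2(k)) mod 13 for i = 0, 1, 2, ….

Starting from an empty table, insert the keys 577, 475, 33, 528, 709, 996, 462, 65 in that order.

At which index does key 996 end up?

Insert 577: h=5, slot 5 empty -> index 5.
Insert 475: h=7, slot 7 empty -> index 7.
Insert 33: h=7, h2=10, slot 7 occupied -> index 4.
Insert 528: h=8, slot 8 empty -> index 8.
Insert 709: h=7, h2=2, slot 7 occupied -> index 9.
Insert 996: h=8, h2=1, slots 8,9 occupied -> index 10.
Insert 462: h=7, h2=7, slot 7 occupied -> index 1.
Insert 65: h=0, slot 0 empty -> index 0.
Table: [65, 462, —, —, 33, 577, —, 475, 528, 709, 996, —, —]

10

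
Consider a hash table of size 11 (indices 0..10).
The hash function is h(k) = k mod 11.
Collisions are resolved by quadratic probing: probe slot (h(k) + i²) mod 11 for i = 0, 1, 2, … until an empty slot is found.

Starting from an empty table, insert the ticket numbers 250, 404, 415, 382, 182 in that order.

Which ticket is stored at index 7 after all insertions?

182

250 hashes to 8; slot 8 is free -> place at 8.
404 hashes to 8; 8 taken -> place at 9.
415 hashes to 8; 8,9 taken -> place at 1.
382 hashes to 8; 8,9,1 taken -> place at 6.
182 hashes to 6; 6 taken -> place at 7.
Table: [., 415, ., ., ., ., 382, 182, 250, 404, .]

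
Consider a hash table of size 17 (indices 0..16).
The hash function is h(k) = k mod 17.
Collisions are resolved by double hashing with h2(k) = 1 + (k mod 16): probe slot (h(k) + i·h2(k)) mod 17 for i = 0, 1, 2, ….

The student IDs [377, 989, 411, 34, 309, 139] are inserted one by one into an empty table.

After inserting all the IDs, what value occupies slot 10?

Insert 377: h=3, slot 3 empty => index 3.
Insert 989: h=3, h2=14, slot 3 occupied => index 0.
Insert 411: h=3, h2=12, slot 3 occupied => index 15.
Insert 34: h=0, h2=3, slots 0,3 occupied => index 6.
Insert 309: h=3, h2=6, slot 3 occupied => index 9.
Insert 139: h=3, h2=12, slots 3,15 occupied => index 10.
Table: [989, ∅, ∅, 377, ∅, ∅, 34, ∅, ∅, 309, 139, ∅, ∅, ∅, ∅, 411, ∅]

139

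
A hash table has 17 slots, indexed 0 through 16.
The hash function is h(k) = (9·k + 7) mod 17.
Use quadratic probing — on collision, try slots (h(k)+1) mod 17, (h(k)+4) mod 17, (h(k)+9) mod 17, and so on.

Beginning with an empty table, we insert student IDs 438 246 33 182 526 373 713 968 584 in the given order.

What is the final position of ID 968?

Insert 438: h=5, slot 5 empty → index 5.
Insert 246: h=11, slot 11 empty → index 11.
Insert 33: h=15, slot 15 empty → index 15.
Insert 182: h=13, slot 13 empty → index 13.
Insert 526: h=15, slot 15 occupied → index 16.
Insert 373: h=15, slots 15,16 occupied → index 2.
Insert 713: h=15, slots 15,16,2 occupied → index 7.
Insert 968: h=15, slots 15,16,2,7 occupied → index 14.
Insert 584: h=10, slot 10 empty → index 10.
Table: [-, -, 373, -, -, 438, -, 713, -, -, 584, 246, -, 182, 968, 33, 526]

14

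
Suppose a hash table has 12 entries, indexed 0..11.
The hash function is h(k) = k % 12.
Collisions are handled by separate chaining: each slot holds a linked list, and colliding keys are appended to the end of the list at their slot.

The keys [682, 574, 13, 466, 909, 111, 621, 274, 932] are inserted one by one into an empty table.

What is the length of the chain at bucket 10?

4

682 → bucket 10
574 → bucket 10 (collision)
13 → bucket 1
466 → bucket 10 (collision)
909 → bucket 9
111 → bucket 3
621 → bucket 9 (collision)
274 → bucket 10 (collision)
932 → bucket 8
Final buckets:
0: -
1: 13
2: -
3: 111
4: -
5: -
6: -
7: -
8: 932
9: 909 -> 621
10: 682 -> 574 -> 466 -> 274
11: -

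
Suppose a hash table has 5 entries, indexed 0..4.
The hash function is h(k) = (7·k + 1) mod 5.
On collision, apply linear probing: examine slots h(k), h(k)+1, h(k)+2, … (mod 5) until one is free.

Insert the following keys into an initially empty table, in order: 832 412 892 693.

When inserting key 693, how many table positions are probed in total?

2

Insert 832: h=0, slot 0 empty => index 0.
Insert 412: h=0, slot 0 occupied => index 1.
Insert 892: h=0, slots 0,1 occupied => index 2.
Insert 693: h=2, slot 2 occupied => index 3.
Table: [832, 412, 892, 693, _]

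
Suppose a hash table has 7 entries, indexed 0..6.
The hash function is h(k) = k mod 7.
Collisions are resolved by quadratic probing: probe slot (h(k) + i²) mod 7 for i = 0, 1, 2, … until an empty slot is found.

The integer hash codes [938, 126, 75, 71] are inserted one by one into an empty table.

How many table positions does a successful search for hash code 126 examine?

2

Insert 938: h=0, slot 0 empty => index 0.
Insert 126: h=0, slot 0 occupied => index 1.
Insert 75: h=5, slot 5 empty => index 5.
Insert 71: h=1, slot 1 occupied => index 2.
Table: [938, 126, 71, -, -, 75, -]
Lookup 126: h=0, probe 0,1 → found at 1.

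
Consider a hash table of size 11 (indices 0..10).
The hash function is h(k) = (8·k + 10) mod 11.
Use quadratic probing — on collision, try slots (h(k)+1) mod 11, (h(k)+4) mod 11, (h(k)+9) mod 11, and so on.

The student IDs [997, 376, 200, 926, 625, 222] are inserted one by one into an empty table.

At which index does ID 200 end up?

997 hashes to 0; slot 0 is free => place at 0.
376 hashes to 4; slot 4 is free => place at 4.
200 hashes to 4; 4 taken => place at 5.
926 hashes to 4; 4,5 taken => place at 8.
625 hashes to 5; 5 taken => place at 6.
222 hashes to 4; 4,5,8 taken => place at 2.
Table: [997, -, 222, -, 376, 200, 625, -, 926, -, -]

5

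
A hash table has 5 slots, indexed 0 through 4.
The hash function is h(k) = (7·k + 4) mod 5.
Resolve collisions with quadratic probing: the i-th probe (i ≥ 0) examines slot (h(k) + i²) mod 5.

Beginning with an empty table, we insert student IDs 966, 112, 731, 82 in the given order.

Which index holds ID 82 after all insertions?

966 hashes to 1; slot 1 is free => place at 1.
112 hashes to 3; slot 3 is free => place at 3.
731 hashes to 1; 1 taken => place at 2.
82 hashes to 3; 3 taken => place at 4.
Table: [-, 966, 731, 112, 82]

4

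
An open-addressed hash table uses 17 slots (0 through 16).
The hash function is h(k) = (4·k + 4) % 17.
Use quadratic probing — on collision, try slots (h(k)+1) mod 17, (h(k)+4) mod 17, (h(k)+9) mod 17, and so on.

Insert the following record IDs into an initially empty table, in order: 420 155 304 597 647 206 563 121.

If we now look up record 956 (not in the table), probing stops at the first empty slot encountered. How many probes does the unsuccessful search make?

420: h=1 → slot 1
155: h=12 → slot 12
304: h=13 → slot 13
597: h=12, probe 12,13,16 → slot 16
647: h=8 → slot 8
206: h=12, probe 12,13,16,4 → slot 4
563: h=12, probe 12,13,16,4,11 → slot 11
121: h=12, probe 12,13,16,4,11,3 → slot 3
Table: [., 420, ., 121, 206, ., ., ., 647, ., ., 563, 155, 304, ., ., 597]
Lookup 956: h=3, probe 3,4,7 → slot 7 empty, not found.

3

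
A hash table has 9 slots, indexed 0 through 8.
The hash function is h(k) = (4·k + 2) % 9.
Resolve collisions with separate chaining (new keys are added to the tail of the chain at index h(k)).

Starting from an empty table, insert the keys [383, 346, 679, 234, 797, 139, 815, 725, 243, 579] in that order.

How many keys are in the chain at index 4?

4

383 -> bucket 4
346 -> bucket 0
679 -> bucket 0 (collision)
234 -> bucket 2
797 -> bucket 4 (collision)
139 -> bucket 0 (collision)
815 -> bucket 4 (collision)
725 -> bucket 4 (collision)
243 -> bucket 2 (collision)
579 -> bucket 5
Final buckets:
0: 346 -> 679 -> 139
1: .
2: 234 -> 243
3: .
4: 383 -> 797 -> 815 -> 725
5: 579
6: .
7: .
8: .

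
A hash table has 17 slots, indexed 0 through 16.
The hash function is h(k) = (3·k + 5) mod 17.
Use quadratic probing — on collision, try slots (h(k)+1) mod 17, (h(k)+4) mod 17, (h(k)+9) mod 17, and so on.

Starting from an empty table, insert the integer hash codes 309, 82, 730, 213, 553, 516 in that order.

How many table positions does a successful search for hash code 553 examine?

2

309: h=14 → slot 14
82: h=13 → slot 13
730: h=2 → slot 2
213: h=15 → slot 15
553: h=15, probe 15,16 → slot 16
516: h=6 → slot 6
Table: [_, _, 730, _, _, _, 516, _, _, _, _, _, _, 82, 309, 213, 553]
Lookup 553: h=15, probe 15,16 → found at 16.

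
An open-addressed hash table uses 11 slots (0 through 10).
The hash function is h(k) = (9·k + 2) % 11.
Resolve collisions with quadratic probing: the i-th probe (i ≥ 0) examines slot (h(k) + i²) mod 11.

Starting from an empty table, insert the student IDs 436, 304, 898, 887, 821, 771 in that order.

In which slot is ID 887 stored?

436 hashes to 10; slot 10 is free => place at 10.
304 hashes to 10; 10 taken => place at 0.
898 hashes to 10; 10,0 taken => place at 3.
887 hashes to 10; 10,0,3 taken => place at 8.
821 hashes to 10; 10,0,3,8 taken => place at 4.
771 hashes to 0; 0 taken => place at 1.
Table: [304, 771, -, 898, 821, -, -, -, 887, -, 436]

8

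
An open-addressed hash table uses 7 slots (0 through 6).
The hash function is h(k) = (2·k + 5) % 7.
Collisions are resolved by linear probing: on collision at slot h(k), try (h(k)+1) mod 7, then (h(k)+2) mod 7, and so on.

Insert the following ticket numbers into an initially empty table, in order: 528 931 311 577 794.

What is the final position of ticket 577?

528: h=4 → slot 4
931: h=5 → slot 5
311: h=4, probe 4,5,6 → slot 6
577: h=4, probe 4,5,6,0 → slot 0
794: h=4, probe 4,5,6,0,1 → slot 1
Table: [577, 794, —, —, 528, 931, 311]

0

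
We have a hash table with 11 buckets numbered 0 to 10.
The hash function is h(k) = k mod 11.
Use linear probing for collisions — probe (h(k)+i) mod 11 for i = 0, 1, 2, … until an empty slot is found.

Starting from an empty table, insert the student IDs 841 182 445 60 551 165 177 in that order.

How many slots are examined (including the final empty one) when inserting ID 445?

Insert 841: h=5, slot 5 empty → index 5.
Insert 182: h=6, slot 6 empty → index 6.
Insert 445: h=5, slots 5,6 occupied → index 7.
Insert 60: h=5, slots 5,6,7 occupied → index 8.
Insert 551: h=1, slot 1 empty → index 1.
Insert 165: h=0, slot 0 empty → index 0.
Insert 177: h=1, slot 1 occupied → index 2.
Table: [165, 551, 177, _, _, 841, 182, 445, 60, _, _]

3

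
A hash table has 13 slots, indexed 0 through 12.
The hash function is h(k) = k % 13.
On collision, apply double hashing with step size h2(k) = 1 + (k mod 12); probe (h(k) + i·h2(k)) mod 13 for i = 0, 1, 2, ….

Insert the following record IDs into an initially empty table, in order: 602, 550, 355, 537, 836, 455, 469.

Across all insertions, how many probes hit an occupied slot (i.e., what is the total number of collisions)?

602: h=4 => slot 4
550: h=4, h2=11, probe 4,2 => slot 2
355: h=4, h2=8, probe 4,12 => slot 12
537: h=4, h2=10, probe 4,1 => slot 1
836: h=4, h2=9, probe 4,0 => slot 0
455: h=0, h2=12, probe 0,12,11 => slot 11
469: h=1, h2=2, probe 1,3 => slot 3
Table: [836, 537, 550, 469, 602, ., ., ., ., ., ., 455, 355]

7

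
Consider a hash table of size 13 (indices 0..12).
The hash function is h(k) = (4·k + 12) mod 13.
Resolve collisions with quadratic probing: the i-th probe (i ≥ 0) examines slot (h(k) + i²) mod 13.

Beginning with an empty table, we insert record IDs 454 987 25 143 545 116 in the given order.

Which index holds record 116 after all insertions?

11

Insert 454: h=8, slot 8 empty => index 8.
Insert 987: h=8, slot 8 occupied => index 9.
Insert 25: h=8, slots 8,9 occupied => index 12.
Insert 143: h=12, slot 12 occupied => index 0.
Insert 545: h=8, slots 8,9,12 occupied => index 4.
Insert 116: h=8, slots 8,9,12,4 occupied => index 11.
Table: [143, ., ., ., 545, ., ., ., 454, 987, ., 116, 25]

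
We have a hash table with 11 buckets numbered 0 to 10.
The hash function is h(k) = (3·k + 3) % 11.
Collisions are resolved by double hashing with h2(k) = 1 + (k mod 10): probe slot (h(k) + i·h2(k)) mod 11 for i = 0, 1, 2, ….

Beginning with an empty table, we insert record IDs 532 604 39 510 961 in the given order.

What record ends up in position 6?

961

532: h=4 → slot 4
604: h=0 → slot 0
39: h=10 → slot 10
510: h=4, h2=1, probe 4,5 → slot 5
961: h=4, h2=2, probe 4,6 → slot 6
Table: [604, _, _, _, 532, 510, 961, _, _, _, 39]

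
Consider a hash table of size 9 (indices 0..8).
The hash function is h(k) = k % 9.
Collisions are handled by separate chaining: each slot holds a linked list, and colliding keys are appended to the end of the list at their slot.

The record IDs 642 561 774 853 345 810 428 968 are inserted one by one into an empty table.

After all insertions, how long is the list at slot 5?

Insert 642: h=3, bucket 3 empty -> new chain.
Insert 561: h=3, bucket 3 nonempty -> append to chain.
Insert 774: h=0, bucket 0 empty -> new chain.
Insert 853: h=7, bucket 7 empty -> new chain.
Insert 345: h=3, bucket 3 nonempty -> append to chain.
Insert 810: h=0, bucket 0 nonempty -> append to chain.
Insert 428: h=5, bucket 5 empty -> new chain.
Insert 968: h=5, bucket 5 nonempty -> append to chain.
Final buckets:
0: 774 -> 810
1: .
2: .
3: 642 -> 561 -> 345
4: .
5: 428 -> 968
6: .
7: 853
8: .

2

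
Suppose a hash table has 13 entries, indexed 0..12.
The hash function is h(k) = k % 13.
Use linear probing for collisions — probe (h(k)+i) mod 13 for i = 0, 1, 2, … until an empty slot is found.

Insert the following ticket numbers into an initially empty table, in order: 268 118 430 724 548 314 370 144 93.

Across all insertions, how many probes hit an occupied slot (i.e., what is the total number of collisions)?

268 hashes to 8; slot 8 is free → place at 8.
118 hashes to 1; slot 1 is free → place at 1.
430 hashes to 1; 1 taken → place at 2.
724 hashes to 9; slot 9 is free → place at 9.
548 hashes to 2; 2 taken → place at 3.
314 hashes to 2; 2,3 taken → place at 4.
370 hashes to 6; slot 6 is free → place at 6.
144 hashes to 1; 1,2,3,4 taken → place at 5.
93 hashes to 2; 2,3,4,5,6 taken → place at 7.
Table: [-, 118, 430, 548, 314, 144, 370, 93, 268, 724, -, -, -]

13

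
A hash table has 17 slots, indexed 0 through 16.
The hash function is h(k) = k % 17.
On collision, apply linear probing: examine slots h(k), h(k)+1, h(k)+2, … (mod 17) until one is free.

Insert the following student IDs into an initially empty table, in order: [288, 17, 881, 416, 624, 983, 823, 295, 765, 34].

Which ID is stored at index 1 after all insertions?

Insert 288: h=16, slot 16 empty → index 16.
Insert 17: h=0, slot 0 empty → index 0.
Insert 881: h=14, slot 14 empty → index 14.
Insert 416: h=8, slot 8 empty → index 8.
Insert 624: h=12, slot 12 empty → index 12.
Insert 983: h=14, slot 14 occupied → index 15.
Insert 823: h=7, slot 7 empty → index 7.
Insert 295: h=6, slot 6 empty → index 6.
Insert 765: h=0, slot 0 occupied → index 1.
Insert 34: h=0, slots 0,1 occupied → index 2.
Table: [17, 765, 34, ∅, ∅, ∅, 295, 823, 416, ∅, ∅, ∅, 624, ∅, 881, 983, 288]

765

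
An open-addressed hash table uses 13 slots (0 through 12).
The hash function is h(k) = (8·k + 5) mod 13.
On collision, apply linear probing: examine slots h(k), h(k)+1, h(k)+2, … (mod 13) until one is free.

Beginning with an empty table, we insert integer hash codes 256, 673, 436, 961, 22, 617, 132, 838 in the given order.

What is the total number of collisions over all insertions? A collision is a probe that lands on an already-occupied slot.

256 hashes to 12; slot 12 is free → place at 12.
673 hashes to 7; slot 7 is free → place at 7.
436 hashes to 9; slot 9 is free → place at 9.
961 hashes to 10; slot 10 is free → place at 10.
22 hashes to 12; 12 taken → place at 0.
617 hashes to 1; slot 1 is free → place at 1.
132 hashes to 8; slot 8 is free → place at 8.
838 hashes to 1; 1 taken → place at 2.
Table: [22, 617, 838, -, -, -, -, 673, 132, 436, 961, -, 256]

2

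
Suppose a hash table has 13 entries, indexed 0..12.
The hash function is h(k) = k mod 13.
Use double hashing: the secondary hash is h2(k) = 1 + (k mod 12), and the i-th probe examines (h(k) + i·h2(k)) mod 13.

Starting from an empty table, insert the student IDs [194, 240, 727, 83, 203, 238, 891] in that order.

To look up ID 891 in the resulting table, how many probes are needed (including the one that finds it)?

Insert 194: h=12, slot 12 empty => index 12.
Insert 240: h=6, slot 6 empty => index 6.
Insert 727: h=12, h2=8, slot 12 occupied => index 7.
Insert 83: h=5, slot 5 empty => index 5.
Insert 203: h=8, slot 8 empty => index 8.
Insert 238: h=4, slot 4 empty => index 4.
Insert 891: h=7, h2=4, slot 7 occupied => index 11.
Table: [., ., ., ., 238, 83, 240, 727, 203, ., ., 891, 194]
Lookup 891: h=7, h2=4, probe 7,11 → found at 11.

2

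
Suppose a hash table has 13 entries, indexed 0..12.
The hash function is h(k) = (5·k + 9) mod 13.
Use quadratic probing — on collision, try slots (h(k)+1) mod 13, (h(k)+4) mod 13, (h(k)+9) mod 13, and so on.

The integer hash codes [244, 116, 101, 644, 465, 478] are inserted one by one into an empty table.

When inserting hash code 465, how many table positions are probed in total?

244: h=7 → slot 7
116: h=4 → slot 4
101: h=7, probe 7,8 → slot 8
644: h=5 → slot 5
465: h=7, probe 7,8,11 → slot 11
478: h=7, probe 7,8,11,3 → slot 3
Table: [., ., ., 478, 116, 644, ., 244, 101, ., ., 465, .]

3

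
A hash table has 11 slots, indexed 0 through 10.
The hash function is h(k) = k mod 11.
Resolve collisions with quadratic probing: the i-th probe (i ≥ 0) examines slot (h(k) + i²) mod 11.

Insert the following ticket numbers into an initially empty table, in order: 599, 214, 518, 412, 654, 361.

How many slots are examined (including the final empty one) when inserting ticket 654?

4

599: h=5 → slot 5
214: h=5, probe 5,6 → slot 6
518: h=1 → slot 1
412: h=5, probe 5,6,9 → slot 9
654: h=5, probe 5,6,9,3 → slot 3
361: h=9, probe 9,10 → slot 10
Table: [-, 518, -, 654, -, 599, 214, -, -, 412, 361]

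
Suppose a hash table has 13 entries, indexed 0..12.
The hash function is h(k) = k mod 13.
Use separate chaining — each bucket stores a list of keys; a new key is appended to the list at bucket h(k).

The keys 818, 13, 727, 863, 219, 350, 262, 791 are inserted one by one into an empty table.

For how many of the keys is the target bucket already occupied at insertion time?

818 -> bucket 12
13 -> bucket 0
727 -> bucket 12 (collision)
863 -> bucket 5
219 -> bucket 11
350 -> bucket 12 (collision)
262 -> bucket 2
791 -> bucket 11 (collision)
Final buckets:
0: 13
1: -
2: 262
3: -
4: -
5: 863
6: -
7: -
8: -
9: -
10: -
11: 219 -> 791
12: 818 -> 727 -> 350

3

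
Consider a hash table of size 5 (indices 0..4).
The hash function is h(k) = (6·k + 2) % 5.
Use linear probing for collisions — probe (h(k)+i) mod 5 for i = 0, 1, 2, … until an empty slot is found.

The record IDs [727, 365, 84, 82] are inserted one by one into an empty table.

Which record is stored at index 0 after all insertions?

82

727 hashes to 4; slot 4 is free -> place at 4.
365 hashes to 2; slot 2 is free -> place at 2.
84 hashes to 1; slot 1 is free -> place at 1.
82 hashes to 4; 4 taken -> place at 0.
Table: [82, 84, 365, _, 727]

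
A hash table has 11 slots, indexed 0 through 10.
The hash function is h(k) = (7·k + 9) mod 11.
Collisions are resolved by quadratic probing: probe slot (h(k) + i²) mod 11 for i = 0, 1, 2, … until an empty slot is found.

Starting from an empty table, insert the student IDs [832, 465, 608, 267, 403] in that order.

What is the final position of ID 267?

Insert 832: h=3, slot 3 empty => index 3.
Insert 465: h=8, slot 8 empty => index 8.
Insert 608: h=8, slot 8 occupied => index 9.
Insert 267: h=8, slots 8,9 occupied => index 1.
Insert 403: h=3, slot 3 occupied => index 4.
Table: [—, 267, —, 832, 403, —, —, —, 465, 608, —]

1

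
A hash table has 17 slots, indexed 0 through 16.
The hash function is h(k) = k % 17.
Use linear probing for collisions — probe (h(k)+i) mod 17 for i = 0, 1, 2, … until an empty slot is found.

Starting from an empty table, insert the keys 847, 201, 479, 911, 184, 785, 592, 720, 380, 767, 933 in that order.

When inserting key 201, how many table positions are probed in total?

2

847: h=14 -> slot 14
201: h=14, probe 14,15 -> slot 15
479: h=3 -> slot 3
911: h=10 -> slot 10
184: h=14, probe 14,15,16 -> slot 16
785: h=3, probe 3,4 -> slot 4
592: h=14, probe 14,15,16,0 -> slot 0
720: h=6 -> slot 6
380: h=6, probe 6,7 -> slot 7
767: h=2 -> slot 2
933: h=15, probe 15,16,0,1 -> slot 1
Table: [592, 933, 767, 479, 785, -, 720, 380, -, -, 911, -, -, -, 847, 201, 184]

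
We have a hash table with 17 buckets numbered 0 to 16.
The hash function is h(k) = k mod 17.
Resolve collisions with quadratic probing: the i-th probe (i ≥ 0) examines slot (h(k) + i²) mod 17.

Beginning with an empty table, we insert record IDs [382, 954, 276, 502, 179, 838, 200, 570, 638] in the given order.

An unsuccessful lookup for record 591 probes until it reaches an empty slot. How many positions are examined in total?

2

382 hashes to 8; slot 8 is free → place at 8.
954 hashes to 2; slot 2 is free → place at 2.
276 hashes to 4; slot 4 is free → place at 4.
502 hashes to 9; slot 9 is free → place at 9.
179 hashes to 9; 9 taken → place at 10.
838 hashes to 5; slot 5 is free → place at 5.
200 hashes to 13; slot 13 is free → place at 13.
570 hashes to 9; 9,10,13 taken → place at 1.
638 hashes to 9; 9,10,13,1,8 taken → place at 0.
Table: [638, 570, 954, ., 276, 838, ., ., 382, 502, 179, ., ., 200, ., ., .]
Lookup 591: h=13, probe 13,14 → slot 14 empty, not found.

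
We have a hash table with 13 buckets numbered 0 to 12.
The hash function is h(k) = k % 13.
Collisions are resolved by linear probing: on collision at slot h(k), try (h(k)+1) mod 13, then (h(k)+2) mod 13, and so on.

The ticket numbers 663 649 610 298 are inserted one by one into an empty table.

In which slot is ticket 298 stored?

2

663 hashes to 0; slot 0 is free => place at 0.
649 hashes to 12; slot 12 is free => place at 12.
610 hashes to 12; 12,0 taken => place at 1.
298 hashes to 12; 12,0,1 taken => place at 2.
Table: [663, 610, 298, -, -, -, -, -, -, -, -, -, 649]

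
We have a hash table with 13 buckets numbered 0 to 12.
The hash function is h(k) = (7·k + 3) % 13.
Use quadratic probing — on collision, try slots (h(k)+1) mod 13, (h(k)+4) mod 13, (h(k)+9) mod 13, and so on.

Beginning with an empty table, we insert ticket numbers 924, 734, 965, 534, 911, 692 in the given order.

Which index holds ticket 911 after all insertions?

924 hashes to 10; slot 10 is free → place at 10.
734 hashes to 6; slot 6 is free → place at 6.
965 hashes to 11; slot 11 is free → place at 11.
534 hashes to 10; 10,11 taken → place at 1.
911 hashes to 10; 10,11,1,6 taken → place at 0.
692 hashes to 11; 11 taken → place at 12.
Table: [911, 534, —, —, —, —, 734, —, —, —, 924, 965, 692]

0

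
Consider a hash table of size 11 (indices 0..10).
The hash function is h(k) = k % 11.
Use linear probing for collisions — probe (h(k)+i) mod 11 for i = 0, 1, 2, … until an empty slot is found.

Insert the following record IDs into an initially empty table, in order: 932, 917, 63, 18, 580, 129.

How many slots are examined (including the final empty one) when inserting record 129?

Insert 932: h=8, slot 8 empty -> index 8.
Insert 917: h=4, slot 4 empty -> index 4.
Insert 63: h=8, slot 8 occupied -> index 9.
Insert 18: h=7, slot 7 empty -> index 7.
Insert 580: h=8, slots 8,9 occupied -> index 10.
Insert 129: h=8, slots 8,9,10 occupied -> index 0.
Table: [129, ., ., ., 917, ., ., 18, 932, 63, 580]

4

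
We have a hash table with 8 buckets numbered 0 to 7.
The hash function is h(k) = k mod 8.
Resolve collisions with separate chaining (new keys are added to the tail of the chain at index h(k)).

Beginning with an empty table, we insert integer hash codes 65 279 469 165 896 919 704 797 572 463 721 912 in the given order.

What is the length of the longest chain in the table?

Insert 65: h=1, bucket 1 empty → new chain.
Insert 279: h=7, bucket 7 empty → new chain.
Insert 469: h=5, bucket 5 empty → new chain.
Insert 165: h=5, bucket 5 nonempty → append to chain.
Insert 896: h=0, bucket 0 empty → new chain.
Insert 919: h=7, bucket 7 nonempty → append to chain.
Insert 704: h=0, bucket 0 nonempty → append to chain.
Insert 797: h=5, bucket 5 nonempty → append to chain.
Insert 572: h=4, bucket 4 empty → new chain.
Insert 463: h=7, bucket 7 nonempty → append to chain.
Insert 721: h=1, bucket 1 nonempty → append to chain.
Insert 912: h=0, bucket 0 nonempty → append to chain.
Final buckets:
0: 896 -> 704 -> 912
1: 65 -> 721
2: _
3: _
4: 572
5: 469 -> 165 -> 797
6: _
7: 279 -> 919 -> 463

3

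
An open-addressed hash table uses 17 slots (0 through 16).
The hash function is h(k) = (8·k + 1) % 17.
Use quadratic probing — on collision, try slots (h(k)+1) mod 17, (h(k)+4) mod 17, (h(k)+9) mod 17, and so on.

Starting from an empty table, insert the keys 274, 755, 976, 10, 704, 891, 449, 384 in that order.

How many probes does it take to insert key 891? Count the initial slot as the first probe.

274: h=0 => slot 0
755: h=6 => slot 6
976: h=6, probe 6,7 => slot 7
10: h=13 => slot 13
704: h=6, probe 6,7,10 => slot 10
891: h=6, probe 6,7,10,15 => slot 15
449: h=6, probe 6,7,10,15,5 => slot 5
384: h=13, probe 13,14 => slot 14
Table: [274, —, —, —, —, 449, 755, 976, —, —, 704, —, —, 10, 384, 891, —]

4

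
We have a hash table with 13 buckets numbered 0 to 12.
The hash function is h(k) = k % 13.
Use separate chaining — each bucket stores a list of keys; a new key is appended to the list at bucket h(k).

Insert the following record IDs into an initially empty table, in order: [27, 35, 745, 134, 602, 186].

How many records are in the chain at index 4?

4

Insert 27: h=1, bucket 1 empty -> new chain.
Insert 35: h=9, bucket 9 empty -> new chain.
Insert 745: h=4, bucket 4 empty -> new chain.
Insert 134: h=4, bucket 4 nonempty -> append to chain.
Insert 602: h=4, bucket 4 nonempty -> append to chain.
Insert 186: h=4, bucket 4 nonempty -> append to chain.
Final buckets:
0: —
1: 27
2: —
3: —
4: 745 -> 134 -> 602 -> 186
5: —
6: —
7: —
8: —
9: 35
10: —
11: —
12: —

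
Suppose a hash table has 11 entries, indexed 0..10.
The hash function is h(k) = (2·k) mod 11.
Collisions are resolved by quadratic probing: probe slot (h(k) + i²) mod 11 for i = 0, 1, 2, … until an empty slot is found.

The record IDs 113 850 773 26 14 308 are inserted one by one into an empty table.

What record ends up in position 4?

113 hashes to 6; slot 6 is free => place at 6.
850 hashes to 6; 6 taken => place at 7.
773 hashes to 6; 6,7 taken => place at 10.
26 hashes to 8; slot 8 is free => place at 8.
14 hashes to 6; 6,7,10 taken => place at 4.
308 hashes to 0; slot 0 is free => place at 0.
Table: [308, ., ., ., 14, ., 113, 850, 26, ., 773]

14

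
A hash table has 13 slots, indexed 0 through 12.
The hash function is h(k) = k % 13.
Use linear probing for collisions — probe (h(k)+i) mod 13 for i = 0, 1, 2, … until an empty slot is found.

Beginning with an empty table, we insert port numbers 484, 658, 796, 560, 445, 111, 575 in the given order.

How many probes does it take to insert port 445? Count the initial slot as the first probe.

484 hashes to 3; slot 3 is free => place at 3.
658 hashes to 8; slot 8 is free => place at 8.
796 hashes to 3; 3 taken => place at 4.
560 hashes to 1; slot 1 is free => place at 1.
445 hashes to 3; 3,4 taken => place at 5.
111 hashes to 7; slot 7 is free => place at 7.
575 hashes to 3; 3,4,5 taken => place at 6.
Table: [—, 560, —, 484, 796, 445, 575, 111, 658, —, —, —, —]

3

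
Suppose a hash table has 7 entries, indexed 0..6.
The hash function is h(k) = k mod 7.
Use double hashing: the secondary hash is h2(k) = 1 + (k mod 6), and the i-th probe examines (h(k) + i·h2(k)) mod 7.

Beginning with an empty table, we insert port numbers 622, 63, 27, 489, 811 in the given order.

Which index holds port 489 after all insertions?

622: h=6 → slot 6
63: h=0 → slot 0
27: h=6, h2=4, probe 6,3 → slot 3
489: h=6, h2=4, probe 6,3,0,4 → slot 4
811: h=6, h2=2, probe 6,1 → slot 1
Table: [63, 811, ∅, 27, 489, ∅, 622]

4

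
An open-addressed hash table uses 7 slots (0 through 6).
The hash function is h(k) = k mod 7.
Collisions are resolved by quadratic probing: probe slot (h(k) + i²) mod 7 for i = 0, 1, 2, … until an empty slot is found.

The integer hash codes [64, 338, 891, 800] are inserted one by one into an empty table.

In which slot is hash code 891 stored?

3

64 hashes to 1; slot 1 is free → place at 1.
338 hashes to 2; slot 2 is free → place at 2.
891 hashes to 2; 2 taken → place at 3.
800 hashes to 2; 2,3 taken → place at 6.
Table: [—, 64, 338, 891, —, —, 800]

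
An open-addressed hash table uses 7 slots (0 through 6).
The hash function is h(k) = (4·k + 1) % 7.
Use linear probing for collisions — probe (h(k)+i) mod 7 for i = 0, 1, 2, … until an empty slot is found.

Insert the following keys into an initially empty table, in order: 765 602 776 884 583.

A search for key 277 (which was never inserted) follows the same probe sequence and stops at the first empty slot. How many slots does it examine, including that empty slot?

Insert 765: h=2, slot 2 empty -> index 2.
Insert 602: h=1, slot 1 empty -> index 1.
Insert 776: h=4, slot 4 empty -> index 4.
Insert 884: h=2, slot 2 occupied -> index 3.
Insert 583: h=2, slots 2,3,4 occupied -> index 5.
Table: [_, 602, 765, 884, 776, 583, _]
Lookup 277: h=3, probe 3,4,5,6 → slot 6 empty, not found.

4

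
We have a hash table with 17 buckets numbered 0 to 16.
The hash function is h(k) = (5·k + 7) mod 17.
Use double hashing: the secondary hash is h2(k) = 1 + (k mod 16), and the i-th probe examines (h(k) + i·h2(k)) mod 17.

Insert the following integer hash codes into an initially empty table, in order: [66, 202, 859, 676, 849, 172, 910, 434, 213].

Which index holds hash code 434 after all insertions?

7

66 hashes to 14; slot 14 is free => place at 14.
202 hashes to 14, h2=11; 14 taken => place at 8.
859 hashes to 1; slot 1 is free => place at 1.
676 hashes to 4; slot 4 is free => place at 4.
849 hashes to 2; slot 2 is free => place at 2.
172 hashes to 0; slot 0 is free => place at 0.
910 hashes to 1, h2=15; 1 taken => place at 16.
434 hashes to 1, h2=3; 1,4 taken => place at 7.
213 hashes to 1, h2=6; 1,7 taken => place at 13.
Table: [172, 859, 849, ., 676, ., ., 434, 202, ., ., ., ., 213, 66, ., 910]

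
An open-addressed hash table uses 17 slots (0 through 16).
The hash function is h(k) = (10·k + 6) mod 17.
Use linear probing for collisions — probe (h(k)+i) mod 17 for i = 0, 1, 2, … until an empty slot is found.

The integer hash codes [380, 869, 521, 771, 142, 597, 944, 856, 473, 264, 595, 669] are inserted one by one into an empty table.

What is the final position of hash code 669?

Insert 380: h=15, slot 15 empty → index 15.
Insert 869: h=9, slot 9 empty → index 9.
Insert 521: h=14, slot 14 empty → index 14.
Insert 771: h=15, slot 15 occupied → index 16.
Insert 142: h=15, slots 15,16 occupied → index 0.
Insert 597: h=9, slot 9 occupied → index 10.
Insert 944: h=11, slot 11 empty → index 11.
Insert 856: h=15, slots 15,16,0 occupied → index 1.
Insert 473: h=10, slots 10,11 occupied → index 12.
Insert 264: h=11, slots 11,12 occupied → index 13.
Insert 595: h=6, slot 6 empty → index 6.
Insert 669: h=15, slots 15,16,0,1 occupied → index 2.
Table: [142, 856, 669, ., ., ., 595, ., ., 869, 597, 944, 473, 264, 521, 380, 771]

2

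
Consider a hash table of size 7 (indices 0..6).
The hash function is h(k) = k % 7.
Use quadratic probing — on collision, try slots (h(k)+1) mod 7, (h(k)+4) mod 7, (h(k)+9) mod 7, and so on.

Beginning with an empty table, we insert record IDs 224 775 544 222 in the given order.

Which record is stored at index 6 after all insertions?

224 hashes to 0; slot 0 is free => place at 0.
775 hashes to 5; slot 5 is free => place at 5.
544 hashes to 5; 5 taken => place at 6.
222 hashes to 5; 5,6 taken => place at 2.
Table: [224, _, 222, _, _, 775, 544]

544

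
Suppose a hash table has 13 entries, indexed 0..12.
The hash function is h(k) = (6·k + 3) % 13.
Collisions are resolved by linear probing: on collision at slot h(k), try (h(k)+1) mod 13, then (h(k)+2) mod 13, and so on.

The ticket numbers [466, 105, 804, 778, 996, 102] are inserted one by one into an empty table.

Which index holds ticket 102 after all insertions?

7

466: h=4 -> slot 4
105: h=9 -> slot 9
804: h=4, probe 4,5 -> slot 5
778: h=4, probe 4,5,6 -> slot 6
996: h=12 -> slot 12
102: h=4, probe 4,5,6,7 -> slot 7
Table: [∅, ∅, ∅, ∅, 466, 804, 778, 102, ∅, 105, ∅, ∅, 996]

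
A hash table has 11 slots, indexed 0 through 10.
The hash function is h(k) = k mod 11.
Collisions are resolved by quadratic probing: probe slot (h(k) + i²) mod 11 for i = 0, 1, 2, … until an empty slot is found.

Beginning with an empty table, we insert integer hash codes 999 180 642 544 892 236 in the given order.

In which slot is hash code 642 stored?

999: h=9 => slot 9
180: h=4 => slot 4
642: h=4, probe 4,5 => slot 5
544: h=5, probe 5,6 => slot 6
892: h=1 => slot 1
236: h=5, probe 5,6,9,3 => slot 3
Table: [_, 892, _, 236, 180, 642, 544, _, _, 999, _]

5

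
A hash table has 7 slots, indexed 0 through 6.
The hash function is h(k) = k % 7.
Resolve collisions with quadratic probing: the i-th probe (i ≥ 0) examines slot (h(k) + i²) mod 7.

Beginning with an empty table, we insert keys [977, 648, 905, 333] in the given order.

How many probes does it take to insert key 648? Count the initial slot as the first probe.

2

977: h=4 → slot 4
648: h=4, probe 4,5 → slot 5
905: h=2 → slot 2
333: h=4, probe 4,5,1 → slot 1
Table: [-, 333, 905, -, 977, 648, -]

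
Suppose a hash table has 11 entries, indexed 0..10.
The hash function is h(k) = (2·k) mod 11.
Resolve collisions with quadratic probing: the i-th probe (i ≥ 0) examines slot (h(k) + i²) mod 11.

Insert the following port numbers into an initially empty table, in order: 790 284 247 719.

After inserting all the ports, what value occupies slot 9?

790: h=7 → slot 7
284: h=7, probe 7,8 → slot 8
247: h=10 → slot 10
719: h=8, probe 8,9 → slot 9
Table: [-, -, -, -, -, -, -, 790, 284, 719, 247]

719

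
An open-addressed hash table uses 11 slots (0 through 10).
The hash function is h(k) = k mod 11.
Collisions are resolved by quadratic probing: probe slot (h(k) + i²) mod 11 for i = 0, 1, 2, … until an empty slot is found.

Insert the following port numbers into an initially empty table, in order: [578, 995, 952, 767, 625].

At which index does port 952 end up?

578: h=6 => slot 6
995: h=5 => slot 5
952: h=6, probe 6,7 => slot 7
767: h=8 => slot 8
625: h=9 => slot 9
Table: [—, —, —, —, —, 995, 578, 952, 767, 625, —]

7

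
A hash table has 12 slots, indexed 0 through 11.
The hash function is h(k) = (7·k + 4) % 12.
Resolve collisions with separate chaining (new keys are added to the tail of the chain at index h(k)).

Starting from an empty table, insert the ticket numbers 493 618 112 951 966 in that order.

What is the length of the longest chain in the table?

Insert 493: h=11, bucket 11 empty -> new chain.
Insert 618: h=10, bucket 10 empty -> new chain.
Insert 112: h=8, bucket 8 empty -> new chain.
Insert 951: h=1, bucket 1 empty -> new chain.
Insert 966: h=10, bucket 10 nonempty -> append to chain.
Final buckets:
0: ∅
1: 951
2: ∅
3: ∅
4: ∅
5: ∅
6: ∅
7: ∅
8: 112
9: ∅
10: 618 -> 966
11: 493

2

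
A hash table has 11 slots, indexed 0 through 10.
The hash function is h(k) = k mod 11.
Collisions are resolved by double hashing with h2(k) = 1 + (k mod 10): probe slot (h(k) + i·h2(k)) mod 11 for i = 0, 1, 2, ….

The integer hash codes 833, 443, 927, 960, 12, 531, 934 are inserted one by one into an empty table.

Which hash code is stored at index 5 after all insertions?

531

833: h=8 -> slot 8
443: h=3 -> slot 3
927: h=3, h2=8, probe 3,0 -> slot 0
960: h=3, h2=1, probe 3,4 -> slot 4
12: h=1 -> slot 1
531: h=3, h2=2, probe 3,5 -> slot 5
934: h=10 -> slot 10
Table: [927, 12, -, 443, 960, 531, -, -, 833, -, 934]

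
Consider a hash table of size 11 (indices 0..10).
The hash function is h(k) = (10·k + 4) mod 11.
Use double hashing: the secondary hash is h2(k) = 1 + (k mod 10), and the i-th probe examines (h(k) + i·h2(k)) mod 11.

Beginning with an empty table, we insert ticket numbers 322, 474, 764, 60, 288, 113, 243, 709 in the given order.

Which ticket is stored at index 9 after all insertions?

709

322 hashes to 1; slot 1 is free => place at 1.
474 hashes to 3; slot 3 is free => place at 3.
764 hashes to 10; slot 10 is free => place at 10.
60 hashes to 10, h2=1; 10 taken => place at 0.
288 hashes to 2; slot 2 is free => place at 2.
113 hashes to 1, h2=4; 1 taken => place at 5.
243 hashes to 3, h2=4; 3 taken => place at 7.
709 hashes to 10, h2=10; 10 taken => place at 9.
Table: [60, 322, 288, 474, ., 113, ., 243, ., 709, 764]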